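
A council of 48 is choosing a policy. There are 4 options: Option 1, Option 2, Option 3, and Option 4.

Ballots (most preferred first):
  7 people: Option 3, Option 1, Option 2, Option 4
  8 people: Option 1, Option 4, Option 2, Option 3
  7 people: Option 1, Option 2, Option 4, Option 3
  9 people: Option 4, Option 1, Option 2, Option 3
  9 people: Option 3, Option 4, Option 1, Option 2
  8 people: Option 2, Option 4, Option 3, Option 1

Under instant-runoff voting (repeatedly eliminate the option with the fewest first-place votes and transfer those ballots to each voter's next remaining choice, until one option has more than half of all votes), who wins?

Round 1: Option 1 15, Option 2 8, Option 3 16, Option 4 9. Option 2 eliminated.
Round 2: Option 1 15, Option 3 16, Option 4 17. Option 1 eliminated.
Round 3: Option 3 16, Option 4 32. Option 4 has a majority (≥25).

Option 4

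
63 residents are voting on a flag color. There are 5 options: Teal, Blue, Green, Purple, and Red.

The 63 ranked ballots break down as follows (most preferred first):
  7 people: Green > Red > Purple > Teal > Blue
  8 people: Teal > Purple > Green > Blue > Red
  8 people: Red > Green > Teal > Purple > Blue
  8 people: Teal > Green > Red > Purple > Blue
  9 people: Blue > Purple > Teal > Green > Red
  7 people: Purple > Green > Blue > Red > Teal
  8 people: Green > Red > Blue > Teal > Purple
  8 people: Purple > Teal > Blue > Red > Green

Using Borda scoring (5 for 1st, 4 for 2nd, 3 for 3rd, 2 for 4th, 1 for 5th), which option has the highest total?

Teal: 7×2 + 8×5 + 8×3 + 8×5 + 9×3 + 7×1 + 8×2 + 8×4 = 200
Blue: 7×1 + 8×2 + 8×1 + 8×1 + 9×5 + 7×3 + 8×3 + 8×3 = 153
Green: 7×5 + 8×3 + 8×4 + 8×4 + 9×2 + 7×4 + 8×5 + 8×1 = 217
Purple: 7×3 + 8×4 + 8×2 + 8×2 + 9×4 + 7×5 + 8×1 + 8×5 = 204
Red: 7×4 + 8×1 + 8×5 + 8×3 + 9×1 + 7×2 + 8×4 + 8×2 = 171

Green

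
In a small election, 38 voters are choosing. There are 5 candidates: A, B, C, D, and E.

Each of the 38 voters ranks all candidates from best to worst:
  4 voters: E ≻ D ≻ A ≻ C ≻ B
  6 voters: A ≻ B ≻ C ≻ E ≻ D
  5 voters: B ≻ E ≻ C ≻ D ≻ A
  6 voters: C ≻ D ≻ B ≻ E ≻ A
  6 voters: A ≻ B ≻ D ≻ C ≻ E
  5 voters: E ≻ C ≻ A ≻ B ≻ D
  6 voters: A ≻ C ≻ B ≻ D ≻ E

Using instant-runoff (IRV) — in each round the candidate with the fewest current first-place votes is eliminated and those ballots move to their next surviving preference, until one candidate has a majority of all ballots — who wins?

Round 1: A 18, B 5, C 6, D 0, E 9. D eliminated.
Round 2: A 18, B 5, C 6, E 9. B eliminated.
Round 3: A 18, C 6, E 14. C eliminated.
Round 4: A 18, E 20. E has a majority (≥20).

E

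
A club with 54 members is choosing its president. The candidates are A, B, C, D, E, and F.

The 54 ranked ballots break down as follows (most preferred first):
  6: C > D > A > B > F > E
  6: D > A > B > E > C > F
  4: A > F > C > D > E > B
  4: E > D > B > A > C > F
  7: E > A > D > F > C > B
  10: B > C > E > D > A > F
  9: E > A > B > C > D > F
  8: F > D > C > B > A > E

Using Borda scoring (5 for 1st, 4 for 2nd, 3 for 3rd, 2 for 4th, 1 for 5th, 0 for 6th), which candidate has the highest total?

D

A: 6×3 + 6×4 + 4×5 + 4×2 + 7×4 + 10×1 + 9×4 + 8×1 = 152
B: 6×2 + 6×3 + 4×0 + 4×3 + 7×0 + 10×5 + 9×3 + 8×2 = 135
C: 6×5 + 6×1 + 4×3 + 4×1 + 7×1 + 10×4 + 9×2 + 8×3 = 141
D: 6×4 + 6×5 + 4×2 + 4×4 + 7×3 + 10×2 + 9×1 + 8×4 = 160
E: 6×0 + 6×2 + 4×1 + 4×5 + 7×5 + 10×3 + 9×5 + 8×0 = 146
F: 6×1 + 6×0 + 4×4 + 4×0 + 7×2 + 10×0 + 9×0 + 8×5 = 76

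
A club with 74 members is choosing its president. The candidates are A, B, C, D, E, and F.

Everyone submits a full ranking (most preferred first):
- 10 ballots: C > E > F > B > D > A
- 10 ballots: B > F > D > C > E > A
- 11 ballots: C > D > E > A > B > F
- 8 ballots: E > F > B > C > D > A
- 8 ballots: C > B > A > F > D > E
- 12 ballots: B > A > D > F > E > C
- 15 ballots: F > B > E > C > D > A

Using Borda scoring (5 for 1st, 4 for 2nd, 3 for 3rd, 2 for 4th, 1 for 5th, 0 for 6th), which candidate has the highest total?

B

A: 10×0 + 10×0 + 11×2 + 8×0 + 8×3 + 12×4 + 15×0 = 94
B: 10×2 + 10×5 + 11×1 + 8×3 + 8×4 + 12×5 + 15×4 = 257
C: 10×5 + 10×2 + 11×5 + 8×2 + 8×5 + 12×0 + 15×2 = 211
D: 10×1 + 10×3 + 11×4 + 8×1 + 8×1 + 12×3 + 15×1 = 151
E: 10×4 + 10×1 + 11×3 + 8×5 + 8×0 + 12×1 + 15×3 = 180
F: 10×3 + 10×4 + 11×0 + 8×4 + 8×2 + 12×2 + 15×5 = 217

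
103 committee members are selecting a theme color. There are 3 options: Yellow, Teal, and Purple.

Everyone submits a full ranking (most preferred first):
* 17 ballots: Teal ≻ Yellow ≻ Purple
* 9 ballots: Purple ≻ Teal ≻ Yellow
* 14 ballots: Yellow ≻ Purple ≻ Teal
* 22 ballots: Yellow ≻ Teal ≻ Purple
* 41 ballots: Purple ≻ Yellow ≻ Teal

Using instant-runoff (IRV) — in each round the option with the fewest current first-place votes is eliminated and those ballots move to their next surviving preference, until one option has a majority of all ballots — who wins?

Round 1: Yellow 36, Teal 17, Purple 50. Teal eliminated.
Round 2: Yellow 53, Purple 50. Yellow has a majority (≥52).

Yellow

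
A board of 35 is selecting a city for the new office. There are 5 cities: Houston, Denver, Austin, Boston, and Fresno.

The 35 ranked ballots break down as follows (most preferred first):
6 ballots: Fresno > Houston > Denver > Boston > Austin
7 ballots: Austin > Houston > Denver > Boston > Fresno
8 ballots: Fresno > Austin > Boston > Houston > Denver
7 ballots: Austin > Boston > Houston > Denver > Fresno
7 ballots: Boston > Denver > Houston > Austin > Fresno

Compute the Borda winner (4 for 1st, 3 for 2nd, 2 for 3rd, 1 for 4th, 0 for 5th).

Houston: 6×3 + 7×3 + 8×1 + 7×2 + 7×2 = 75
Denver: 6×2 + 7×2 + 8×0 + 7×1 + 7×3 = 54
Austin: 6×0 + 7×4 + 8×3 + 7×4 + 7×1 = 87
Boston: 6×1 + 7×1 + 8×2 + 7×3 + 7×4 = 78
Fresno: 6×4 + 7×0 + 8×4 + 7×0 + 7×0 = 56

Austin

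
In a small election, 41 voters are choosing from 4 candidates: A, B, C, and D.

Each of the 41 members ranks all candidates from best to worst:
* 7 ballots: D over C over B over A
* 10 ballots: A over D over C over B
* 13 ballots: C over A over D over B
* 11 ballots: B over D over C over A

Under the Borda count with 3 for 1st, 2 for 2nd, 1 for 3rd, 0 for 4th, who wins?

A: 7×0 + 10×3 + 13×2 + 11×0 = 56
B: 7×1 + 10×0 + 13×0 + 11×3 = 40
C: 7×2 + 10×1 + 13×3 + 11×1 = 74
D: 7×3 + 10×2 + 13×1 + 11×2 = 76

D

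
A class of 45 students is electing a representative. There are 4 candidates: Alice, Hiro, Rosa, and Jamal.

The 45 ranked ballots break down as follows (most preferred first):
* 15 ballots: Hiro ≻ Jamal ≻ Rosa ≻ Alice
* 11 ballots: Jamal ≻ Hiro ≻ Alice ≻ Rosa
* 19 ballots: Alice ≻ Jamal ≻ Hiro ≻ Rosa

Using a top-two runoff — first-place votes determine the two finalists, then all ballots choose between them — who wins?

Round 1 first-place votes: Alice 19, Hiro 15, Rosa 0, Jamal 11. Alice and Hiro advance.
Runoff: Alice is ranked above Hiro on 19 ballots, Hiro above Alice on 26.

Hiro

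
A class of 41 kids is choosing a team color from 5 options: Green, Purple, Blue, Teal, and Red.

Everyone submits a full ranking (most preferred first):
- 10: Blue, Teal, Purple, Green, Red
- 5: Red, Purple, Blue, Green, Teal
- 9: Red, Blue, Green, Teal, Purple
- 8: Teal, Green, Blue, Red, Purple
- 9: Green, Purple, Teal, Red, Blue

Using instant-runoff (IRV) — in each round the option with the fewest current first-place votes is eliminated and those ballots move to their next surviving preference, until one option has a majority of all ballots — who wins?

Green

Round 1: Green 9, Purple 0, Blue 10, Teal 8, Red 14. Purple eliminated.
Round 2: Green 9, Blue 10, Teal 8, Red 14. Teal eliminated.
Round 3: Green 17, Blue 10, Red 14. Blue eliminated.
Round 4: Green 27, Red 14. Green has a majority (≥21).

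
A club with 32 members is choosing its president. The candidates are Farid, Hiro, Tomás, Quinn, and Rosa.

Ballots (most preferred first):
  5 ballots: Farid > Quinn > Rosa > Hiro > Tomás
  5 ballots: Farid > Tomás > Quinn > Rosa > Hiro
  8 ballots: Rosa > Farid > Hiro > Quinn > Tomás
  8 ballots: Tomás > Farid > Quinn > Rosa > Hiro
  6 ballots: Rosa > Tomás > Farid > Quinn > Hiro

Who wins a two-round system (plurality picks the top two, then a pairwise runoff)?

Farid

Round 1 first-place votes: Farid 10, Hiro 0, Tomás 8, Quinn 0, Rosa 14. Rosa and Farid advance.
Runoff: Rosa is ranked above Farid on 14 ballots, Farid above Rosa on 18.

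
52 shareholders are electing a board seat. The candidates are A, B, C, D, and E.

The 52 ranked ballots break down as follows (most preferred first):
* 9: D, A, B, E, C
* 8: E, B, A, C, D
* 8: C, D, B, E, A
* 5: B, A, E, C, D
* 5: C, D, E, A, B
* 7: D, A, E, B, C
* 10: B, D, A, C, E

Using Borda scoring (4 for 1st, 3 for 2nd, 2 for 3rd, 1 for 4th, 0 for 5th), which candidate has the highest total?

D

A: 9×3 + 8×2 + 8×0 + 5×3 + 5×1 + 7×3 + 10×2 = 104
B: 9×2 + 8×3 + 8×2 + 5×4 + 5×0 + 7×1 + 10×4 = 125
C: 9×0 + 8×1 + 8×4 + 5×1 + 5×4 + 7×0 + 10×1 = 75
D: 9×4 + 8×0 + 8×3 + 5×0 + 5×3 + 7×4 + 10×3 = 133
E: 9×1 + 8×4 + 8×1 + 5×2 + 5×2 + 7×2 + 10×0 = 83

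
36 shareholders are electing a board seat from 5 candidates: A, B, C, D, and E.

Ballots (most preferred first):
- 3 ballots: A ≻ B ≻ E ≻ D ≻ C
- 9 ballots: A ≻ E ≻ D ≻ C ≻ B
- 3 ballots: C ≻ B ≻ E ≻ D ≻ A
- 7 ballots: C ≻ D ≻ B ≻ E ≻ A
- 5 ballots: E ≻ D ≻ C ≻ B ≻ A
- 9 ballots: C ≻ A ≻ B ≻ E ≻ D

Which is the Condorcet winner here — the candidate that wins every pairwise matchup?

C vs A: 24–12
C vs B: 33–3
C vs D: 19–17
C vs E: 19–17
C beats every other candidate.

C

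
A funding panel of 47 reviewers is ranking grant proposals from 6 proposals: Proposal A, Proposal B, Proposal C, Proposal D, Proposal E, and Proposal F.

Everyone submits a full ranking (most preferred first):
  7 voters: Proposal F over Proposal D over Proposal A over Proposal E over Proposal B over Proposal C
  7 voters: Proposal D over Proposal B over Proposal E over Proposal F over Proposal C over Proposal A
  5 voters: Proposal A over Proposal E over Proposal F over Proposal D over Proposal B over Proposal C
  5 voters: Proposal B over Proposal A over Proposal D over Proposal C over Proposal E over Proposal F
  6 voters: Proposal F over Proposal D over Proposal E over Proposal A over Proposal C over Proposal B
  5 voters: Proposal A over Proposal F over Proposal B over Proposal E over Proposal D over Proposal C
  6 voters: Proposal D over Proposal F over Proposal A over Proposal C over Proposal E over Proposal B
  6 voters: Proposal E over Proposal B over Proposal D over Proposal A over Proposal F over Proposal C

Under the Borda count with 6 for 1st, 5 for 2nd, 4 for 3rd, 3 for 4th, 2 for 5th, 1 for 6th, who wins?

Proposal A: 7×4 + 7×1 + 5×6 + 5×5 + 6×3 + 5×6 + 6×4 + 6×3 = 180
Proposal B: 7×2 + 7×5 + 5×2 + 5×6 + 6×1 + 5×4 + 6×1 + 6×5 = 151
Proposal C: 7×1 + 7×2 + 5×1 + 5×3 + 6×2 + 5×1 + 6×3 + 6×1 = 82
Proposal D: 7×5 + 7×6 + 5×3 + 5×4 + 6×5 + 5×2 + 6×6 + 6×4 = 212
Proposal E: 7×3 + 7×4 + 5×5 + 5×2 + 6×4 + 5×3 + 6×2 + 6×6 = 171
Proposal F: 7×6 + 7×3 + 5×4 + 5×1 + 6×6 + 5×5 + 6×5 + 6×2 = 191

Proposal D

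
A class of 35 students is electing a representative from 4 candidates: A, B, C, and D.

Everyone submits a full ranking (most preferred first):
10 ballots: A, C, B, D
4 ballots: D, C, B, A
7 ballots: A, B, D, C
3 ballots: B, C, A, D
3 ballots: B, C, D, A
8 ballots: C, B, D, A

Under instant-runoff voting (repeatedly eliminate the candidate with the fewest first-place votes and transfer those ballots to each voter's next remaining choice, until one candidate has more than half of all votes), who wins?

Round 1: A 17, B 6, C 8, D 4. D eliminated.
Round 2: A 17, B 6, C 12. B eliminated.
Round 3: A 17, C 18. C has a majority (≥18).

C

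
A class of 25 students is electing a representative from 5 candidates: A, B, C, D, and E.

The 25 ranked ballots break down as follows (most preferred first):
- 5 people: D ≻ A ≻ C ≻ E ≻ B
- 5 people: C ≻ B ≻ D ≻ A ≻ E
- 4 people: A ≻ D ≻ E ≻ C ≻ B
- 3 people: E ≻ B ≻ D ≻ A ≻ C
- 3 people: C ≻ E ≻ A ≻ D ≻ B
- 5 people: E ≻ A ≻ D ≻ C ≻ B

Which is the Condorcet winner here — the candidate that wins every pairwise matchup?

D

D vs A: 13–12
D vs B: 17–8
D vs C: 17–8
D vs E: 14–11
D beats every other candidate.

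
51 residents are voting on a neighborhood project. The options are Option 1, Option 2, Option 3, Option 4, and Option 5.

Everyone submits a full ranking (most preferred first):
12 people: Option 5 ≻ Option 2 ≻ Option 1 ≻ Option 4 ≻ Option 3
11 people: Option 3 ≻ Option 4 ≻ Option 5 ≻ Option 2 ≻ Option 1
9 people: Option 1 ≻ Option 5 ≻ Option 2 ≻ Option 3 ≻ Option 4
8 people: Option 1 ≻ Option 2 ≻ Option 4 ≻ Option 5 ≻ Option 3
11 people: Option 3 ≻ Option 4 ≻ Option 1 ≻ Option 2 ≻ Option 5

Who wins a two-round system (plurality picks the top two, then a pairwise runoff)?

Round 1 first-place votes: Option 1 17, Option 2 0, Option 3 22, Option 4 0, Option 5 12. Option 3 and Option 1 advance.
Runoff: Option 3 is ranked above Option 1 on 22 ballots, Option 1 above Option 3 on 29.

Option 1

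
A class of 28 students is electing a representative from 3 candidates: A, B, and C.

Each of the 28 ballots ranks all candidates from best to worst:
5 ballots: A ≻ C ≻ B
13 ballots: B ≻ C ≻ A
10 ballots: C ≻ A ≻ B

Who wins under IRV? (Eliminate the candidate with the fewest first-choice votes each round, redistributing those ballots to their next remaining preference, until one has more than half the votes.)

C

Round 1: A 5, B 13, C 10. A eliminated.
Round 2: B 13, C 15. C has a majority (≥15).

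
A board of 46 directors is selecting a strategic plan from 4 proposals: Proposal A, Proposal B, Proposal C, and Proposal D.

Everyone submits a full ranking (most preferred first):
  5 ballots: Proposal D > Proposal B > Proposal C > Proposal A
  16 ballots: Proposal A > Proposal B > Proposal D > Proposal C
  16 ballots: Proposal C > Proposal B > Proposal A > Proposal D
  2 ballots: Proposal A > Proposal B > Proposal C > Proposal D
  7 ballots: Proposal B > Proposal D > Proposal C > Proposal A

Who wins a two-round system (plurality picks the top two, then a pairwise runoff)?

Proposal C

Round 1 first-place votes: Proposal A 18, Proposal B 7, Proposal C 16, Proposal D 5. Proposal A and Proposal C advance.
Runoff: Proposal A is ranked above Proposal C on 18 ballots, Proposal C above Proposal A on 28.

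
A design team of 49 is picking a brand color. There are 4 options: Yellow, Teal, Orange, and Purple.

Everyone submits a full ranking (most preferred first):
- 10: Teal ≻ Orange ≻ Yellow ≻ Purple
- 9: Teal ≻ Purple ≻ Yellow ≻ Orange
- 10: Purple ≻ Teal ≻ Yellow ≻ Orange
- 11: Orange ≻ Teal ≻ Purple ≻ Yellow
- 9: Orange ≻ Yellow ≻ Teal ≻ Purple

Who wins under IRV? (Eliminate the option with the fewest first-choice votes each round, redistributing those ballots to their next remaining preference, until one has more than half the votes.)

Teal

Round 1: Yellow 0, Teal 19, Orange 20, Purple 10. Yellow eliminated.
Round 2: Teal 19, Orange 20, Purple 10. Purple eliminated.
Round 3: Teal 29, Orange 20. Teal has a majority (≥25).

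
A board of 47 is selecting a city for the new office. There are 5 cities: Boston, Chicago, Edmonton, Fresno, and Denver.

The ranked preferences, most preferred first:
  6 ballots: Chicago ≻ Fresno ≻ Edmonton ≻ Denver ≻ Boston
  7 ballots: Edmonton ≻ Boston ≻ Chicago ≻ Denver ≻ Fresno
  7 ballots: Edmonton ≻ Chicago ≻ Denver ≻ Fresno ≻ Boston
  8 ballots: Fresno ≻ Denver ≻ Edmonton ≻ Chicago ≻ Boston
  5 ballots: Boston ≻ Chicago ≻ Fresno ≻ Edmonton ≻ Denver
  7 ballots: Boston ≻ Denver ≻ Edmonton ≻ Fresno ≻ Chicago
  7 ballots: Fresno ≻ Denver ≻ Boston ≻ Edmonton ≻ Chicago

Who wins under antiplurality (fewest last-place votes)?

Last-place votes: Boston 21, Chicago 14, Edmonton 0, Fresno 7, Denver 5.

Edmonton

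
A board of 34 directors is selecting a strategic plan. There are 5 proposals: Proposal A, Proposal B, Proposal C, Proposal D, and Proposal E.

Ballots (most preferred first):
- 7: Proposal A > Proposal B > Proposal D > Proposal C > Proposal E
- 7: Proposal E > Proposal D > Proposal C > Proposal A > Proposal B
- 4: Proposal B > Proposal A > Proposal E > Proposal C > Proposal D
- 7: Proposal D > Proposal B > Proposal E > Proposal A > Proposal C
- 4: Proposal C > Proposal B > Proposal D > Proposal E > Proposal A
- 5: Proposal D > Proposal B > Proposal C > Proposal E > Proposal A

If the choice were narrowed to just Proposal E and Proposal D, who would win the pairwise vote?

Proposal E is ranked above Proposal D on 11 ballots; Proposal D above Proposal E on 23.

Proposal D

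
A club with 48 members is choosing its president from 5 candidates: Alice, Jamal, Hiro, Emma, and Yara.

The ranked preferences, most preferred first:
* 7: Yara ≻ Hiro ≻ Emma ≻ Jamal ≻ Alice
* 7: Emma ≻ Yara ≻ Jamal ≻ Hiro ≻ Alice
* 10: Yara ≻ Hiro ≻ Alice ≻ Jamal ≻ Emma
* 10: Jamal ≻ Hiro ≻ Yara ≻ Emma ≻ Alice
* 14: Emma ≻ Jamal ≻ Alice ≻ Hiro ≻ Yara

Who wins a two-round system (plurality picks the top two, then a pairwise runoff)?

Yara

Round 1 first-place votes: Alice 0, Jamal 10, Hiro 0, Emma 21, Yara 17. Emma and Yara advance.
Runoff: Emma is ranked above Yara on 21 ballots, Yara above Emma on 27.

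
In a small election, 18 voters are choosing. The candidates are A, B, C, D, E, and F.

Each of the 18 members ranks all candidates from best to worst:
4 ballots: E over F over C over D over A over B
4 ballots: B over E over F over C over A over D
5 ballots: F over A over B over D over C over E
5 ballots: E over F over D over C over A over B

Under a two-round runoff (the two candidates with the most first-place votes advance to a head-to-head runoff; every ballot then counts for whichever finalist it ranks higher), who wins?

Round 1 first-place votes: A 0, B 4, C 0, D 0, E 9, F 5. E and F advance.
Runoff: E is ranked above F on 13 ballots, F above E on 5.

E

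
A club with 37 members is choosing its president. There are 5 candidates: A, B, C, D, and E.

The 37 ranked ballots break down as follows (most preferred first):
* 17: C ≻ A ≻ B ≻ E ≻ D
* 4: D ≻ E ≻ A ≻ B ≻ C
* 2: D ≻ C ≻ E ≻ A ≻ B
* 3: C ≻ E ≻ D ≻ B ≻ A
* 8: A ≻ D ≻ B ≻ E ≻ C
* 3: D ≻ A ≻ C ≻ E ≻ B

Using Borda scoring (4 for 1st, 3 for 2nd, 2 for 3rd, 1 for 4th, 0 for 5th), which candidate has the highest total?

A

A: 17×3 + 4×2 + 2×1 + 3×0 + 8×4 + 3×3 = 102
B: 17×2 + 4×1 + 2×0 + 3×1 + 8×2 + 3×0 = 57
C: 17×4 + 4×0 + 2×3 + 3×4 + 8×0 + 3×2 = 92
D: 17×0 + 4×4 + 2×4 + 3×2 + 8×3 + 3×4 = 66
E: 17×1 + 4×3 + 2×2 + 3×3 + 8×1 + 3×1 = 53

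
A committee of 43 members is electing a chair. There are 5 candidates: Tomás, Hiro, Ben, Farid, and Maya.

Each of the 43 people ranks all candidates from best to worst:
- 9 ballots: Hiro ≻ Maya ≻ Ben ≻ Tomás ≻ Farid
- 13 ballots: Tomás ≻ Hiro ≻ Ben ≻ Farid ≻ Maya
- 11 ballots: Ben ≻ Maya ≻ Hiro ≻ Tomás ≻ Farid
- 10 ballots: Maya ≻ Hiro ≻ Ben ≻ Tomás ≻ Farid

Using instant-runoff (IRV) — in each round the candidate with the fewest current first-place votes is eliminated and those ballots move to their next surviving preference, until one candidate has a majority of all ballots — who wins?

Round 1: Tomás 13, Hiro 9, Ben 11, Farid 0, Maya 10. Farid eliminated.
Round 2: Tomás 13, Hiro 9, Ben 11, Maya 10. Hiro eliminated.
Round 3: Tomás 13, Ben 11, Maya 19. Ben eliminated.
Round 4: Tomás 13, Maya 30. Maya has a majority (≥22).

Maya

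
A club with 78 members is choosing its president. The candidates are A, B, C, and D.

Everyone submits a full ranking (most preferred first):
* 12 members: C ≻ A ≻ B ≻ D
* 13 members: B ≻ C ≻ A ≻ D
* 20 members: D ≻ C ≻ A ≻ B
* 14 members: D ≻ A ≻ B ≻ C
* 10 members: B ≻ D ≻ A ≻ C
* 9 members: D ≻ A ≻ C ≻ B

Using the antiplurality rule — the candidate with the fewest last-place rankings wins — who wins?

Last-place votes: A 0, B 29, C 24, D 25.

A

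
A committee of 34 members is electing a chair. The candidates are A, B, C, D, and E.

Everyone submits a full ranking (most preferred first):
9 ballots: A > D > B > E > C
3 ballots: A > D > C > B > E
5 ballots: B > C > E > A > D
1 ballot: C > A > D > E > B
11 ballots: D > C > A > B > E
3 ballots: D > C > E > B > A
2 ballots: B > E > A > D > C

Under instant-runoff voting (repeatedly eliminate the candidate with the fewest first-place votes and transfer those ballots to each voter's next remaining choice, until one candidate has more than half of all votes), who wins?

A

Round 1: A 12, B 7, C 1, D 14, E 0. E eliminated.
Round 2: A 12, B 7, C 1, D 14. C eliminated.
Round 3: A 13, B 7, D 14. B eliminated.
Round 4: A 20, D 14. A has a majority (≥18).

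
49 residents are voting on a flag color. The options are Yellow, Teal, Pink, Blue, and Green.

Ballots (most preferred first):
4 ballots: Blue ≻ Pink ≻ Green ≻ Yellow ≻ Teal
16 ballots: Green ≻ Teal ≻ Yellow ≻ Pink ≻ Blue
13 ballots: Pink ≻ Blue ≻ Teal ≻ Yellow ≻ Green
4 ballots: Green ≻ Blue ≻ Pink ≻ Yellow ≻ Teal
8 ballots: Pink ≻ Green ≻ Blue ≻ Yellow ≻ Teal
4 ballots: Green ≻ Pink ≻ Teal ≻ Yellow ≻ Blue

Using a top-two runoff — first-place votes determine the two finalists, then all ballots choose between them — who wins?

Round 1 first-place votes: Yellow 0, Teal 0, Pink 21, Blue 4, Green 24. Green and Pink advance.
Runoff: Green is ranked above Pink on 24 ballots, Pink above Green on 25.

Pink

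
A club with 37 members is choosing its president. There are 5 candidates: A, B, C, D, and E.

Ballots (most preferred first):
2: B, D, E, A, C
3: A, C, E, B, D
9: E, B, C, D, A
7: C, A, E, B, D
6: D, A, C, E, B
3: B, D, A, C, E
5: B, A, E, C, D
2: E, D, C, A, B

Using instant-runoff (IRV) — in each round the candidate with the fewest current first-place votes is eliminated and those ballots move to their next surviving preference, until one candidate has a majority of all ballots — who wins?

C

Round 1: A 3, B 10, C 7, D 6, E 11. A eliminated.
Round 2: B 10, C 10, D 6, E 11. D eliminated.
Round 3: B 10, C 16, E 11. B eliminated.
Round 4: C 19, E 18. C has a majority (≥19).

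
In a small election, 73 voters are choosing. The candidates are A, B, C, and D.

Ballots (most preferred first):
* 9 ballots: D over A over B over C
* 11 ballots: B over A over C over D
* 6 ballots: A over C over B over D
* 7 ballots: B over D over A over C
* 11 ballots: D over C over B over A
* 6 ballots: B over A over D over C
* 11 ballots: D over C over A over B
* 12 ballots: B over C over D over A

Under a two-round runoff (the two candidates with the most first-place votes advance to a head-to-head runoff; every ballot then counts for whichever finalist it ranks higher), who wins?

Round 1 first-place votes: A 6, B 36, C 0, D 31. B and D advance.
Runoff: B is ranked above D on 42 ballots, D above B on 31.

B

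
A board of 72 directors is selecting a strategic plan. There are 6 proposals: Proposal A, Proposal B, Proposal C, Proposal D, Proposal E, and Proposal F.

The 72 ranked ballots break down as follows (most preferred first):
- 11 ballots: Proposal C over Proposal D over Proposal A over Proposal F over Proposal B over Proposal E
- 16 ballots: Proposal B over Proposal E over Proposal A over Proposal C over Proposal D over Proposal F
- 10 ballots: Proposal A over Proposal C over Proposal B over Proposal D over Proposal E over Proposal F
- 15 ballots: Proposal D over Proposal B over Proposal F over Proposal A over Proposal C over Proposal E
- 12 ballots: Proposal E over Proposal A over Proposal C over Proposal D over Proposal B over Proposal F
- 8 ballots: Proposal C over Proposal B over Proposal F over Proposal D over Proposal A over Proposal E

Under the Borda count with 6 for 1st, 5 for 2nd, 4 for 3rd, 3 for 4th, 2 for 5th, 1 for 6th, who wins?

Proposal B

Proposal A: 11×4 + 16×4 + 10×6 + 15×3 + 12×5 + 8×2 = 289
Proposal B: 11×2 + 16×6 + 10×4 + 15×5 + 12×2 + 8×5 = 297
Proposal C: 11×6 + 16×3 + 10×5 + 15×2 + 12×4 + 8×6 = 290
Proposal D: 11×5 + 16×2 + 10×3 + 15×6 + 12×3 + 8×3 = 267
Proposal E: 11×1 + 16×5 + 10×2 + 15×1 + 12×6 + 8×1 = 206
Proposal F: 11×3 + 16×1 + 10×1 + 15×4 + 12×1 + 8×4 = 163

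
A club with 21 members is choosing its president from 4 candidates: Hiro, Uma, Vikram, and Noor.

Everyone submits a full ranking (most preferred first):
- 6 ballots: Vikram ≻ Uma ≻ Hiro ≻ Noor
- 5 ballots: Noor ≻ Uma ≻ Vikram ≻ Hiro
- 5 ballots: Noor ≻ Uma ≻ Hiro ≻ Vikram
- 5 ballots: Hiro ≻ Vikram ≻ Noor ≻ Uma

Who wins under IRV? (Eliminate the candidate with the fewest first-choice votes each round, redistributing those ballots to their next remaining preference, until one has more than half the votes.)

Round 1: Hiro 5, Uma 0, Vikram 6, Noor 10. Uma eliminated.
Round 2: Hiro 5, Vikram 6, Noor 10. Hiro eliminated.
Round 3: Vikram 11, Noor 10. Vikram has a majority (≥11).

Vikram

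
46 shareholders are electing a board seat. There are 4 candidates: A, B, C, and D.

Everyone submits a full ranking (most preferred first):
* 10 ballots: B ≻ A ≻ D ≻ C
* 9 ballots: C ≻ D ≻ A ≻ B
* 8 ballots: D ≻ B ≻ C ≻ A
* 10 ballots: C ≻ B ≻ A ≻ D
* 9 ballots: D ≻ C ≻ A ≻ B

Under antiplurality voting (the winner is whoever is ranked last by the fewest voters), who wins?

A

Last-place votes: A 8, B 18, C 10, D 10.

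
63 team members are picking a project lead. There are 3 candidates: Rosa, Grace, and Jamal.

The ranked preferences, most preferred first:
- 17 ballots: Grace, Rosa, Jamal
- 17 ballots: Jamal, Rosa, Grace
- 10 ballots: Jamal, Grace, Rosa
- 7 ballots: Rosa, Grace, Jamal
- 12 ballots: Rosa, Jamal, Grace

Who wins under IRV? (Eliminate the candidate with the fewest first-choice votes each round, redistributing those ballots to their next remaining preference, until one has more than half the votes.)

Round 1: Rosa 19, Grace 17, Jamal 27. Grace eliminated.
Round 2: Rosa 36, Jamal 27. Rosa has a majority (≥32).

Rosa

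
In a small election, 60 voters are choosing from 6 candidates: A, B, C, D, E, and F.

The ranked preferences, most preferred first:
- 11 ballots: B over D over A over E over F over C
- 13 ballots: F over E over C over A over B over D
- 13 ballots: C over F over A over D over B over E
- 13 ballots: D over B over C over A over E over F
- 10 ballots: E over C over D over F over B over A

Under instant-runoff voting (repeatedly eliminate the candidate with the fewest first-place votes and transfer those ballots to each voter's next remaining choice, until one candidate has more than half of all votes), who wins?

Round 1: A 0, B 11, C 13, D 13, E 10, F 13. A eliminated.
Round 2: B 11, C 13, D 13, E 10, F 13. E eliminated.
Round 3: B 11, C 23, D 13, F 13. B eliminated.
Round 4: C 23, D 24, F 13. F eliminated.
Round 5: C 36, D 24. C has a majority (≥31).

C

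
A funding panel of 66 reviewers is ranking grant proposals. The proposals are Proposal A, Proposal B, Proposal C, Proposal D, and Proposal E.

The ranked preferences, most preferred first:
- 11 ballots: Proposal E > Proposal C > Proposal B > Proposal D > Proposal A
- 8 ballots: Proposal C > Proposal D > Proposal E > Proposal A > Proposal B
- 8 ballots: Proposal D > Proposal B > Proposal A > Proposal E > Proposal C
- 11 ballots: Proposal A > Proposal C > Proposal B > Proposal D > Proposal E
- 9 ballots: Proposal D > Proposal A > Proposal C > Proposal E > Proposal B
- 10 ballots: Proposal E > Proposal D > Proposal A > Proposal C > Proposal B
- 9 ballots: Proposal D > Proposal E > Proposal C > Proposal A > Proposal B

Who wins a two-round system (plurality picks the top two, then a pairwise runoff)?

Round 1 first-place votes: Proposal A 11, Proposal B 0, Proposal C 8, Proposal D 26, Proposal E 21. Proposal D and Proposal E advance.
Runoff: Proposal D is ranked above Proposal E on 45 ballots, Proposal E above Proposal D on 21.

Proposal D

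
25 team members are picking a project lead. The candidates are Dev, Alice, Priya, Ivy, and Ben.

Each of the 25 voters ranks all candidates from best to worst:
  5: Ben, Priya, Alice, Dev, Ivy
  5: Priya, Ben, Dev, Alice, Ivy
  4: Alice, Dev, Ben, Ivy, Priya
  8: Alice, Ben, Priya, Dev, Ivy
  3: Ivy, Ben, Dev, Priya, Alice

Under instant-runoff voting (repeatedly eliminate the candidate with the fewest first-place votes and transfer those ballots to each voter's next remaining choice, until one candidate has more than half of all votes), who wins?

Ben

Round 1: Dev 0, Alice 12, Priya 5, Ivy 3, Ben 5. Dev eliminated.
Round 2: Alice 12, Priya 5, Ivy 3, Ben 5. Ivy eliminated.
Round 3: Alice 12, Priya 5, Ben 8. Priya eliminated.
Round 4: Alice 12, Ben 13. Ben has a majority (≥13).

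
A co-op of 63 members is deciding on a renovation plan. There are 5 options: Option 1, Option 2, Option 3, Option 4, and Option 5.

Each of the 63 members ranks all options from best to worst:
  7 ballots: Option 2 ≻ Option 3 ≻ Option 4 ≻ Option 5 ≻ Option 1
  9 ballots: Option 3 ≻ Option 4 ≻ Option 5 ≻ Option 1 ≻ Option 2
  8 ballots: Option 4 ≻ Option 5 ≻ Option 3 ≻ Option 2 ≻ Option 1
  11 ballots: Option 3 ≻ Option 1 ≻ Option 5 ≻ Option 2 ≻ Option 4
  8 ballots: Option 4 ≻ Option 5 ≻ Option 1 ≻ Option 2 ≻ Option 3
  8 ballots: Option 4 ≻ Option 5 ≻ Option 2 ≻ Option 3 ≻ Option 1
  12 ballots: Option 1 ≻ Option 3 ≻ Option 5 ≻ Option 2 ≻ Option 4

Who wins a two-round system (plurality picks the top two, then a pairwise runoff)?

Option 3

Round 1 first-place votes: Option 1 12, Option 2 7, Option 3 20, Option 4 24, Option 5 0. Option 4 and Option 3 advance.
Runoff: Option 4 is ranked above Option 3 on 24 ballots, Option 3 above Option 4 on 39.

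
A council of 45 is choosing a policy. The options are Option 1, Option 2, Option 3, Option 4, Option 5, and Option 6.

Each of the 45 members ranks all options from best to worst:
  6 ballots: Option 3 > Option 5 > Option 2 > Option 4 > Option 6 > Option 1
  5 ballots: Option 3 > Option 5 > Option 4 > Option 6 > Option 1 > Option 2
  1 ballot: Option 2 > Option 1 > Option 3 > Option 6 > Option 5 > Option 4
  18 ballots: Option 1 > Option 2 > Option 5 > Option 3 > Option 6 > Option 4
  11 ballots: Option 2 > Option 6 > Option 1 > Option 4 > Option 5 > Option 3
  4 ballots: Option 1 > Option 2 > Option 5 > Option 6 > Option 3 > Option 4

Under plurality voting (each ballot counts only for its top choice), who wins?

First-place votes: Option 1 22, Option 2 12, Option 3 11, Option 4 0, Option 5 0, Option 6 0.

Option 1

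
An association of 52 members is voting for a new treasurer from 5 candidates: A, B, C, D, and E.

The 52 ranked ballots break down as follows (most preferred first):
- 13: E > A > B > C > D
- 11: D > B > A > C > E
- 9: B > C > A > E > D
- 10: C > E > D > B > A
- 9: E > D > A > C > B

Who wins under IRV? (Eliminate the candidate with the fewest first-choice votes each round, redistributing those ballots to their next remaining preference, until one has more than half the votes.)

C

Round 1: A 0, B 9, C 10, D 11, E 22. A eliminated.
Round 2: B 9, C 10, D 11, E 22. B eliminated.
Round 3: C 19, D 11, E 22. D eliminated.
Round 4: C 30, E 22. C has a majority (≥27).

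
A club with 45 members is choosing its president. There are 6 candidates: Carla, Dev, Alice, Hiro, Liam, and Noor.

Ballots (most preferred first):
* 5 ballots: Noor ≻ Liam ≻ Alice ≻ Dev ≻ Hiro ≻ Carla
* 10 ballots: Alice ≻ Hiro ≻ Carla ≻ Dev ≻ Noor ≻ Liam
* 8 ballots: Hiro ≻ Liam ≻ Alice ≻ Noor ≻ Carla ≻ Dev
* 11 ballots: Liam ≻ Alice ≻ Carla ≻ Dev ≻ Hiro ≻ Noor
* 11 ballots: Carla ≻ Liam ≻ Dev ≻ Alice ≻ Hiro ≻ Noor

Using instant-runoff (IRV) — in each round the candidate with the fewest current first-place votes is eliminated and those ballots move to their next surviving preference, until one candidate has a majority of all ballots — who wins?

Liam

Round 1: Carla 11, Dev 0, Alice 10, Hiro 8, Liam 11, Noor 5. Dev eliminated.
Round 2: Carla 11, Alice 10, Hiro 8, Liam 11, Noor 5. Noor eliminated.
Round 3: Carla 11, Alice 10, Hiro 8, Liam 16. Hiro eliminated.
Round 4: Carla 11, Alice 10, Liam 24. Liam has a majority (≥23).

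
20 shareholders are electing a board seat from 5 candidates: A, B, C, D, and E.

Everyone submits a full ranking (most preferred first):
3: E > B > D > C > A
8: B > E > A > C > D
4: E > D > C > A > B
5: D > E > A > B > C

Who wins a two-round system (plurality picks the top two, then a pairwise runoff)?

E

Round 1 first-place votes: A 0, B 8, C 0, D 5, E 7. B and E advance.
Runoff: B is ranked above E on 8 ballots, E above B on 12.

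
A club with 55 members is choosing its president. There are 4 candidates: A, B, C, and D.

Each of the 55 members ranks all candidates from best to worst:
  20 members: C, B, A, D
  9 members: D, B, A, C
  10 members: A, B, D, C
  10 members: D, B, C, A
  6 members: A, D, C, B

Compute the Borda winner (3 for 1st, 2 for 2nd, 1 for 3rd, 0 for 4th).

A: 20×1 + 9×1 + 10×3 + 10×0 + 6×3 = 77
B: 20×2 + 9×2 + 10×2 + 10×2 + 6×0 = 98
C: 20×3 + 9×0 + 10×0 + 10×1 + 6×1 = 76
D: 20×0 + 9×3 + 10×1 + 10×3 + 6×2 = 79

B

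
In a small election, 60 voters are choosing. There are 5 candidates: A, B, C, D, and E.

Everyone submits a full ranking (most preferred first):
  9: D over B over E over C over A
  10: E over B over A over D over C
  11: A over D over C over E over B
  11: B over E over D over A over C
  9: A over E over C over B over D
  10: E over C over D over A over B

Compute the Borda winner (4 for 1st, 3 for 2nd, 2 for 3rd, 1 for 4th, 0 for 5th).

E

A: 9×0 + 10×2 + 11×4 + 11×1 + 9×4 + 10×1 = 121
B: 9×3 + 10×3 + 11×0 + 11×4 + 9×1 + 10×0 = 110
C: 9×1 + 10×0 + 11×2 + 11×0 + 9×2 + 10×3 = 79
D: 9×4 + 10×1 + 11×3 + 11×2 + 9×0 + 10×2 = 121
E: 9×2 + 10×4 + 11×1 + 11×3 + 9×3 + 10×4 = 169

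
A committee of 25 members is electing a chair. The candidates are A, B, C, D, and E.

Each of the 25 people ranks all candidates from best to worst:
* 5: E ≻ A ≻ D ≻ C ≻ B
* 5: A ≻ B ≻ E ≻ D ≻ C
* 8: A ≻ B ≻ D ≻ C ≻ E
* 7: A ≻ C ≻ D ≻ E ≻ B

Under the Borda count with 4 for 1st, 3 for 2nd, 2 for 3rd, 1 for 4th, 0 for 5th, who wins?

A: 5×3 + 5×4 + 8×4 + 7×4 = 95
B: 5×0 + 5×3 + 8×3 + 7×0 = 39
C: 5×1 + 5×0 + 8×1 + 7×3 = 34
D: 5×2 + 5×1 + 8×2 + 7×2 = 45
E: 5×4 + 5×2 + 8×0 + 7×1 = 37

A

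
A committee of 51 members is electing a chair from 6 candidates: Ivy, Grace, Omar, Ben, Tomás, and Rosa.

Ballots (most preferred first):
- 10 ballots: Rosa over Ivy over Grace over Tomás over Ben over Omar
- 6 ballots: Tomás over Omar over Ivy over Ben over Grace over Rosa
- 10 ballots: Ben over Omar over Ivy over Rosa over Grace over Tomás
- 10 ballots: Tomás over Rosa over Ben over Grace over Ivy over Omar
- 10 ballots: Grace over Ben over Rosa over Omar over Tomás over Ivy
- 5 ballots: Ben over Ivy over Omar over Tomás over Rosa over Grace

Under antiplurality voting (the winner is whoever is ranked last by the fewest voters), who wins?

Last-place votes: Ivy 10, Grace 5, Omar 20, Ben 0, Tomás 10, Rosa 6.

Ben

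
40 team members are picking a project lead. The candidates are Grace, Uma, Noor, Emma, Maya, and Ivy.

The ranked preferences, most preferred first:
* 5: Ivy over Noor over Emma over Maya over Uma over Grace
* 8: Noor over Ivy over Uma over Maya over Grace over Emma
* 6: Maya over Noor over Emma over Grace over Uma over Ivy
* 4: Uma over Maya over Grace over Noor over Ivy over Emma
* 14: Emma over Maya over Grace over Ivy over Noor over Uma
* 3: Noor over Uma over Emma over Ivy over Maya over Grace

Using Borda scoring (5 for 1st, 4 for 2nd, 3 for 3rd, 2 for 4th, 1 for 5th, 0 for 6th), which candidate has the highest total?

Maya

Grace: 5×0 + 8×1 + 6×2 + 4×3 + 14×3 + 3×0 = 74
Uma: 5×1 + 8×3 + 6×1 + 4×5 + 14×0 + 3×4 = 67
Noor: 5×4 + 8×5 + 6×4 + 4×2 + 14×1 + 3×5 = 121
Emma: 5×3 + 8×0 + 6×3 + 4×0 + 14×5 + 3×3 = 112
Maya: 5×2 + 8×2 + 6×5 + 4×4 + 14×4 + 3×1 = 131
Ivy: 5×5 + 8×4 + 6×0 + 4×1 + 14×2 + 3×2 = 95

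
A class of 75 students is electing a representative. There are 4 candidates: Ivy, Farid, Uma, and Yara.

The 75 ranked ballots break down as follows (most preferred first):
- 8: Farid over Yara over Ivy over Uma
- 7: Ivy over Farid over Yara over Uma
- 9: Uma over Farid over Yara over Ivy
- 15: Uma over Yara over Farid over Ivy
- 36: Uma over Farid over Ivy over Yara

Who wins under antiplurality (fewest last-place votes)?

Last-place votes: Ivy 24, Farid 0, Uma 15, Yara 36.

Farid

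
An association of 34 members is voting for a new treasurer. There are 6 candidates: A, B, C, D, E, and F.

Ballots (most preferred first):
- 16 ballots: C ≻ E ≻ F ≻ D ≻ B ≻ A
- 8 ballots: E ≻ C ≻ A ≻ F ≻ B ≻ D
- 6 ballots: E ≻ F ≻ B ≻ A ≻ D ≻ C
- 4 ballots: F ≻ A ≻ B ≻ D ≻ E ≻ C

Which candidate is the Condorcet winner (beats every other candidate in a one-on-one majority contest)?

E vs A: 30–4
E vs B: 30–4
E vs C: 18–16
E vs D: 30–4
E vs F: 30–4
E beats every other candidate.

E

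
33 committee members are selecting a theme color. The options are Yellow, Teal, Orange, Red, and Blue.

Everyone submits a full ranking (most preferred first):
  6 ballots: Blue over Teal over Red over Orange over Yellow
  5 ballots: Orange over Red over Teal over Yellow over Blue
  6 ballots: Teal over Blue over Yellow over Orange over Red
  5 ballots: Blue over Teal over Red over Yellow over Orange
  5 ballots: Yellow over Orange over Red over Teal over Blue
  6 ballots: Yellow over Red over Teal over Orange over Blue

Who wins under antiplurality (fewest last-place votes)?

Last-place votes: Yellow 6, Teal 0, Orange 5, Red 6, Blue 16.

Teal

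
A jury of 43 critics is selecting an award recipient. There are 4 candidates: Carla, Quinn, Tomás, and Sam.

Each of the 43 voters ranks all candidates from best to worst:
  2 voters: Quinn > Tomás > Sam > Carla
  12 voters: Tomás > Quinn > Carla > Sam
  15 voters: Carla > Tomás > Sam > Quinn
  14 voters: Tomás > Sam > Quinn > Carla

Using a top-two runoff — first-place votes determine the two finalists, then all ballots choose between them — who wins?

Round 1 first-place votes: Carla 15, Quinn 2, Tomás 26, Sam 0. Tomás and Carla advance.
Runoff: Tomás is ranked above Carla on 28 ballots, Carla above Tomás on 15.

Tomás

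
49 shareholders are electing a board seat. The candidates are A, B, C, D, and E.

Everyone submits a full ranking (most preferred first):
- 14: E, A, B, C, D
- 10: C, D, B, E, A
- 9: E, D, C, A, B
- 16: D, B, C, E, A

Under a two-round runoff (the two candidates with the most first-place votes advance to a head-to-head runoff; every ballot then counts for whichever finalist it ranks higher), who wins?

Round 1 first-place votes: A 0, B 0, C 10, D 16, E 23. E and D advance.
Runoff: E is ranked above D on 23 ballots, D above E on 26.

D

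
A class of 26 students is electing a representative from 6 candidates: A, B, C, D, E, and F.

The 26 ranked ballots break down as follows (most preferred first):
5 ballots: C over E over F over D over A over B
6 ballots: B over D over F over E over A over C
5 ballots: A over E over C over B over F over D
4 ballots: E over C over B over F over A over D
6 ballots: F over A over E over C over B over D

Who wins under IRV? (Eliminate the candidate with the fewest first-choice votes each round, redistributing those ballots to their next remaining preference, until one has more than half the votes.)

Round 1: A 5, B 6, C 5, D 0, E 4, F 6. D eliminated.
Round 2: A 5, B 6, C 5, E 4, F 6. E eliminated.
Round 3: A 5, B 6, C 9, F 6. A eliminated.
Round 4: B 6, C 14, F 6. C has a majority (≥14).

C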